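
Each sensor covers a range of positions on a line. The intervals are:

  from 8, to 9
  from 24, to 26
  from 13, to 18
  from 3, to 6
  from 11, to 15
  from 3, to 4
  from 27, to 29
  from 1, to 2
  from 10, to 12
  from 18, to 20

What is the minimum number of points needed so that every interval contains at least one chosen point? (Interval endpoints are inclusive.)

Process intervals by earliest right end; each time one isn't hit yet, stab at its right endpoint.
By right end: [1,2]  [3,4]  [3,6]  [8,9]  [10,12]  [11,15]  [13,18]  [18,20]  [24,26]  [27,29]
[1,2] uncovered → point at 2; [3,4] uncovered → point at 4; [8,9] uncovered → point at 9; [10,12] uncovered → point at 12; [13,18] uncovered → point at 18; [24,26] uncovered → point at 26; [27,29] uncovered → point at 29.
Points: 2, 4, 9, 12, 18, 26, 29 (7 total).

7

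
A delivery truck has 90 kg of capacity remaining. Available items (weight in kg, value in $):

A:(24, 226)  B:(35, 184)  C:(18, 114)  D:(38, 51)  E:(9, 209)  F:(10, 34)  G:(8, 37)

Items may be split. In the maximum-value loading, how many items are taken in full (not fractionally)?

4

Sort by value per unit weight and fill in that order.
Order: E (209/9=23.22) > A (226/24=9.42) > C (114/18=6.33) > B (184/35=5.26) > G (37/8=4.62) > F (34/10=3.40) > D (51/38=1.34)
Fill: take E (9 @ 209) → take A (24 @ 226) → take C (18 @ 114) → take B (35 @ 184) → take 4/8 of G → 18.50; 90/90 used.
4 item(s) taken whole; one partial (take 4/8 of G).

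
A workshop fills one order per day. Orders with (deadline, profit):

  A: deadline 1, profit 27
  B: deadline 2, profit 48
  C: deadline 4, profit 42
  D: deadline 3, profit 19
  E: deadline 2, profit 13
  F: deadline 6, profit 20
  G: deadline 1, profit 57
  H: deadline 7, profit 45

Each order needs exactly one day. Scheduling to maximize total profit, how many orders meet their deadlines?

Take jobs in profit order; each goes to the latest open slot no later than its deadline.
Profit order: G=57 B=48 H=45 C=42 A=27 F=20 D=19 E=13
Assign: G→slot 1, B→slot 2, H→slot 7, C→slot 4, A skipped, F→slot 6, D→slot 3, E skipped.
Slots: [1:G] [2:B] [3:D] [4:C] [6:F] [7:H]
6 of 8 scheduled.

6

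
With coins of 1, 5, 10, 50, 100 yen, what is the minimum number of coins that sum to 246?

8

246 = 2×100 + 4×10 + 1×5 + 1×1
Total coins = 2 + 4 + 1 + 1 = 8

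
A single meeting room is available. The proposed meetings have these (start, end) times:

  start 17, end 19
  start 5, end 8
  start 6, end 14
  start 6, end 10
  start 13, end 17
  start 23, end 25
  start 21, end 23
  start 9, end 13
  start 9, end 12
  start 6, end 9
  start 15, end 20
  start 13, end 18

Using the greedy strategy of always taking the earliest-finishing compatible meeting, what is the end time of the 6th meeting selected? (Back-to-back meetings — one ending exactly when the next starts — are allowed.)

Greedy by earliest finish: after sorting by end time, pick each interval compatible with the last pick.
By end time: (5,8), (6,9), (6,10), (9,12), (9,13), (6,14), (13,17), (13,18), (17,19), (15,20), (21,23), (23,25).
Pick (5,8); next start ≥ 8 → (9,12); next start ≥ 12 → (13,17); next start ≥ 17 → (17,19); next start ≥ 19 → (21,23); next start ≥ 23 → (23,25).
Selected: (5,8) (9,12) (13,17) (17,19) (21,23) (23,25)

25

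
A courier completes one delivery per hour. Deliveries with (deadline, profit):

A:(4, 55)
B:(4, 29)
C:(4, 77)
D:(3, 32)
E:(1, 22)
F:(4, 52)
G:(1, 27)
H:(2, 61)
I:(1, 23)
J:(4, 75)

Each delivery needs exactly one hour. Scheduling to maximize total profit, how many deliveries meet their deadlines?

Take jobs in profit order; each goes to the latest open slot no later than its deadline.
By profit: C(d4,77), J(d4,75), H(d2,61), A(d4,55), F(d4,52), D(d3,32), B(d4,29), G(d1,27), I(d1,23), E(d1,22)
C→slot 4; J→slot 3; H→slot 2; A→slot 1; F skipped; D skipped; B skipped; G skipped; I skipped; E skipped.
4 of 10 scheduled.

4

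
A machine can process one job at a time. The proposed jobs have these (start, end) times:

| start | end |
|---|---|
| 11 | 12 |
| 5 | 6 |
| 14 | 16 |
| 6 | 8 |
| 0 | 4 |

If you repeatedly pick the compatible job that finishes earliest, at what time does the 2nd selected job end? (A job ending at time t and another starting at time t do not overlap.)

6

Order by finish time; keep every interval that doesn't clash with the previous kept one.
Sorted by end: (0,4)  (5,6)  (6,8)  (11,12)  (14,16)
take (0,4); take (5,6); take (6,8); take (11,12); take (14,16).
Selected: (0,4) (5,6) (6,8) (11,12) (14,16)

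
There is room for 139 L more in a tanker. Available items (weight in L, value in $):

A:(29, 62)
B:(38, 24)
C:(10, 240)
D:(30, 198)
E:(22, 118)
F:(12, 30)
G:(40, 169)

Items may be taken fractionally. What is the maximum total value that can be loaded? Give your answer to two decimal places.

Order: C (240/10=24.00) > D (198/30=6.60) > E (118/22=5.36) > G (169/40=4.22) > F (30/12=2.50) > A (62/29=2.14) > B (24/38=0.63)
Fill: take C (10 @ 240) → take D (30 @ 198) → take E (22 @ 118) → take G (40 @ 169) → take F (12 @ 30) → take 25/29 of A → 53.45; 139/139 used.
Total value = 808.45

808.45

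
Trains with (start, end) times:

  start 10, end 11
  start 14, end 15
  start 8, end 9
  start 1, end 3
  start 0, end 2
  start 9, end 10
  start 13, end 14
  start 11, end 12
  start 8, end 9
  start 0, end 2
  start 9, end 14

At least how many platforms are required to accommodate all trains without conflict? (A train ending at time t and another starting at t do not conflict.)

3

starts: [0, 0, 1, 8, 8, 9, 9, 10, 11, 13, 14]
ends:   [2, 2, 3, 9, 9, 10, 11, 12, 14, 14, 15]
s0→1 s0→2 s1→3  — peak 3.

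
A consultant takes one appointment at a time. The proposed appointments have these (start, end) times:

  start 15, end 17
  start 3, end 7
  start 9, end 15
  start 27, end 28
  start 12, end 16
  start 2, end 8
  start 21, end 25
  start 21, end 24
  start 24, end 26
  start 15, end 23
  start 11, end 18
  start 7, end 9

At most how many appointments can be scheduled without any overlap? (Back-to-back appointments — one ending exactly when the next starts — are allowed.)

7

By end time: (3,7), (2,8), (7,9), (9,15), (12,16), (15,17), (11,18), (15,23), (21,24), (21,25), (24,26), (27,28).
Pick (3,7); next start ≥ 7 → (7,9); next start ≥ 9 → (9,15); next start ≥ 15 → (15,17); next start ≥ 17 → (21,24); next start ≥ 24 → (24,26); next start ≥ 26 → (27,28).
Selected 7 appointments.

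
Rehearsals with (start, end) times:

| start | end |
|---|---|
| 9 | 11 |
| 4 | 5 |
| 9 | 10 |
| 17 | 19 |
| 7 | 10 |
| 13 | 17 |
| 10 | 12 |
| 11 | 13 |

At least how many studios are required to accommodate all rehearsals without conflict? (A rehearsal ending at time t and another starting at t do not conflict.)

Count concurrent intervals with a sweep; the peak is the room count.
Events (time:±→running): 4:+→1 5:-→0 7:+→1 9:+→2 9:+→3 … peak 3.

3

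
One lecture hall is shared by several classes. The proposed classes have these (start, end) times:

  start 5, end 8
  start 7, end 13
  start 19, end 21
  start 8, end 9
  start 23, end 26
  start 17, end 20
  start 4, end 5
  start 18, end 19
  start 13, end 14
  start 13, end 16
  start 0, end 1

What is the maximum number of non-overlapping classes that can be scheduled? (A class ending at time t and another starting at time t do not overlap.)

Order by finish time; keep every interval that doesn't clash with the previous kept one.
By end time: (0,1), (4,5), (5,8), (8,9), (7,13), (13,14), (13,16), (18,19), (17,20), (19,21), (23,26).
Pick (0,1); next start ≥ 1 → (4,5); next start ≥ 5 → (5,8); next start ≥ 8 → (8,9); next start ≥ 9 → (13,14); next start ≥ 14 → (18,19); next start ≥ 19 → (19,21); next start ≥ 21 → (23,26).
Selected 8 classes.

8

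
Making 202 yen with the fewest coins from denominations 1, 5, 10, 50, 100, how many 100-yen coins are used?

2

Use the largest denomination that fits, subtract, and repeat.
202 = 2×100 + 2×1
Count of 100: 2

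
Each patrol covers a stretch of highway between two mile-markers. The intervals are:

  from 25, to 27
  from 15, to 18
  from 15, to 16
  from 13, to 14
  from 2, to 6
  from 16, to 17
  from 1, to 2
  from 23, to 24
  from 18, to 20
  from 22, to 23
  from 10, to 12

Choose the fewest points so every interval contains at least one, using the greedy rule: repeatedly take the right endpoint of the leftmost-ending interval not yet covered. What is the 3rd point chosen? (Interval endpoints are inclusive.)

14

Sort by right endpoint; whenever an interval is uncovered, place a point at its right end.
By right end: [1,2]  [2,6]  [10,12]  [13,14]  [15,16]  [16,17]  [15,18]  [18,20]  [22,23]  [23,24]  [25,27]
[1,2] uncovered → point at 2; [10,12] uncovered → point at 12; [13,14] uncovered → point at 14; [15,16] uncovered → point at 16; [18,20] uncovered → point at 20; [22,23] uncovered → point at 23; [25,27] uncovered → point at 27.
Points: 2, 12, 14, 16, 20, 23, 27 (7 total).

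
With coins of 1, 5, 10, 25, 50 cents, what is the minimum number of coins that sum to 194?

194 − 3×50→44 − 1×25→19 − 1×10→9 − 1×5→4 − 4×1→0
Total coins = 3 + 1 + 1 + 1 + 4 = 10

10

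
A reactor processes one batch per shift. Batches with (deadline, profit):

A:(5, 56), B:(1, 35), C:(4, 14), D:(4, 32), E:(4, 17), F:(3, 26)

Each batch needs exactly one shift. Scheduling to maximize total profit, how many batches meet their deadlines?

5

Take jobs in profit order; each goes to the latest open slot no later than its deadline.
By profit: A(d5,56), B(d1,35), D(d4,32), F(d3,26), E(d4,17), C(d4,14)
A→slot 5; B→slot 1; D→slot 4; F→slot 3; E→slot 2; C skipped.
5 of 6 scheduled.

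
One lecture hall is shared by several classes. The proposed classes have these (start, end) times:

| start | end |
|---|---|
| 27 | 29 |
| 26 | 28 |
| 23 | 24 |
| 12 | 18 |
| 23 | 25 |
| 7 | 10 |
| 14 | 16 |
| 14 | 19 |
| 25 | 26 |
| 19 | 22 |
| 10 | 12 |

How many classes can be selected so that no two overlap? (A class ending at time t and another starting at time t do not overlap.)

7

Sort by end time and greedily take each interval whose start is ≥ the last chosen end.
By end time: (7,10), (10,12), (14,16), (12,18), (14,19), (19,22), (23,24), (23,25), (25,26), (26,28), (27,29).
Pick (7,10); next start ≥ 10 → (10,12); next start ≥ 12 → (14,16); next start ≥ 16 → (19,22); next start ≥ 22 → (23,24); next start ≥ 24 → (25,26); next start ≥ 26 → (26,28).
Selected 7 classes.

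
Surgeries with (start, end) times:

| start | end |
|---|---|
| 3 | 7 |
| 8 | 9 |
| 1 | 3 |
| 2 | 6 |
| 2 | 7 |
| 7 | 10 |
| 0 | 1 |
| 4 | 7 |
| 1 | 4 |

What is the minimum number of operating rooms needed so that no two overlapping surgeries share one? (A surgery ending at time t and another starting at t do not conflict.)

4

The answer is the maximum number of intervals overlapping at any instant.
Events (time:±→running): 0:+→1 1:-→0 1:+→1 1:+→2 2:+→3 2:+→4 … peak 4.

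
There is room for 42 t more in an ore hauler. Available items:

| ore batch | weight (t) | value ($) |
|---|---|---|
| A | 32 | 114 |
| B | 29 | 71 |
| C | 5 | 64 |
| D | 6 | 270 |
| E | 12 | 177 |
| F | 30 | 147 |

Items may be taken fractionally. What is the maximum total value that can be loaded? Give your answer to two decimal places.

Ratios (sorted): D 45.00, E 14.75, C 12.80, F 4.90, A 3.56, B 2.45
take D (6 @ 270); take E (12 @ 177); take C (5 @ 64); take 19/30 of F → 93.10. Capacity used 42/42.
Total value = 604.10

604.10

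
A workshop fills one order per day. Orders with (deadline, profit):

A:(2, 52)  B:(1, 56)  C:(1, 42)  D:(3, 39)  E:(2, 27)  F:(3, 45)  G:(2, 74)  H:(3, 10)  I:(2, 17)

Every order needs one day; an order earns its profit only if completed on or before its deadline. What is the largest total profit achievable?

175

Take jobs in profit order; each goes to the latest open slot no later than its deadline.
By profit: G(d2,74), B(d1,56), A(d2,52), F(d3,45), C(d1,42), D(d3,39), E(d2,27), I(d2,17), H(d3,10)
G→slot 2; B→slot 1; A skipped; F→slot 3; C skipped; D skipped; E skipped; I skipped; H skipped.
Profit = 56 + 74 + 45 = 175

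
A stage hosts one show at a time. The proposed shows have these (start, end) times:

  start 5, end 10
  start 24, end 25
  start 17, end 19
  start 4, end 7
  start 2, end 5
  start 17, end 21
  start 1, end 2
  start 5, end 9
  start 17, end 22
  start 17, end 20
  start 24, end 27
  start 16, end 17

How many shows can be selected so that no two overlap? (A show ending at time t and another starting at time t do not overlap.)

Sort by end time and greedily take each interval whose start is ≥ the last chosen end.
Sorted by end: (1,2)  (2,5)  (4,7)  (5,9)  (5,10)  (16,17)  (17,19)  (17,20)  (17,21)  (17,22)  (24,25)  (24,27)
take (1,2); take (2,5); take (5,9); take (16,17); take (17,19); skip (17,21); skip (17,22); take (24,25); skip (24,27).
Selected 6 shows.

6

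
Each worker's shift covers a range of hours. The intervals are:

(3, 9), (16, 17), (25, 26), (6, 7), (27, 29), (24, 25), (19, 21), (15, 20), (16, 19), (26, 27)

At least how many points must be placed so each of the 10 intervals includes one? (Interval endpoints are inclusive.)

5

Sort by right endpoint; whenever an interval is uncovered, place a point at its right end.
Sorted: [6,7] [3,9] [16,17] [16,19] [15,20] [19,21] [24,25] [25,26] [26,27] [27,29]
{[6,7],[3,9]} hit by 7; {[16,17],[16,19],[15,20]} hit by 17; {[19,21]} hit by 21; {[24,25],[25,26]} hit by 25; {[26,27],[27,29]} hit by 27.
Points: 7, 17, 21, 25, 27 (5 total).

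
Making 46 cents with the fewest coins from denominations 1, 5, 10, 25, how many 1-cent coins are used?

Greedy: take as many of the largest coin as possible, then repeat with the remainder.
46 − 1×25→21 − 2×10→1 − 1×1→0
Count of 1: 1

1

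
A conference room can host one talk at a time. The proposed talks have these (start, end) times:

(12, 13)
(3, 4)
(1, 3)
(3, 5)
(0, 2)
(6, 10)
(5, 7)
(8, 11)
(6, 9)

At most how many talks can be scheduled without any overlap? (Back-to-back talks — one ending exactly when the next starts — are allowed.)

5

Greedy by earliest finish: after sorting by end time, pick each interval compatible with the last pick.
Sorted by end: (0,2)  (1,3)  (3,4)  (3,5)  (5,7)  (6,9)  (6,10)  (8,11)  (12,13)
take (0,2); take (3,4); skip (3,5); take (5,7); take (8,11); take (12,13).
Selected 5 talks.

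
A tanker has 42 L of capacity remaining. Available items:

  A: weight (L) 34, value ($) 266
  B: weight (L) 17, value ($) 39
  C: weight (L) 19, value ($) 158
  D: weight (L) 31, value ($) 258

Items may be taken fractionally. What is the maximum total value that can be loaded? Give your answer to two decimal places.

Sort by value per unit weight and fill in that order.
Ratios (sorted): D 8.32, C 8.32, A 7.82, B 2.29
take D (31 @ 258); take 11/19 of C → 91.47. Capacity used 42/42.
Total value = 349.47

349.47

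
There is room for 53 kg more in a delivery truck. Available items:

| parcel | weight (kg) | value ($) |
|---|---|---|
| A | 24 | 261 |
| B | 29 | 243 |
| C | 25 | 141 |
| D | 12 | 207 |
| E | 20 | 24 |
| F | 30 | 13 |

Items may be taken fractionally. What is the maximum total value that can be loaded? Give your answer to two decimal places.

Sort by value per unit weight and fill in that order.
Ratios (sorted): D 17.25, A 10.88, B 8.38, C 5.64, E 1.20, F 0.43
take D (12 @ 207); take A (24 @ 261); take 17/29 of B → 142.45. Capacity used 53/53.
Total value = 610.45

610.45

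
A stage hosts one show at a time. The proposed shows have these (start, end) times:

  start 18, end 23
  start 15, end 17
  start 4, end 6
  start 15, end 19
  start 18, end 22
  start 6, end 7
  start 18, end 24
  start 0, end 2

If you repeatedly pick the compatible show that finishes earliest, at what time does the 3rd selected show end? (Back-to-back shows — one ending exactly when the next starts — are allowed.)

Order by finish time; keep every interval that doesn't clash with the previous kept one.
By end time: (0,2), (4,6), (6,7), (15,17), (15,19), (18,22), (18,23), (18,24).
Pick (0,2); next start ≥ 2 → (4,6); next start ≥ 6 → (6,7); next start ≥ 7 → (15,17); next start ≥ 17 → (18,22).
Selected: (0,2) (4,6) (6,7) (15,17) (18,22)

7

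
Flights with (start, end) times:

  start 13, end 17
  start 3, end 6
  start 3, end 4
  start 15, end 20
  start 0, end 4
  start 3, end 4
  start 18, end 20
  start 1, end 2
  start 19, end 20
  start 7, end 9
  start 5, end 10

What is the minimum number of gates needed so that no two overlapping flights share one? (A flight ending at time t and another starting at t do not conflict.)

Count concurrent intervals with a sweep; the peak is the room count.
starts: [0, 1, 3, 3, 3, 5, 7, 13, 15, 18, 19]
ends:   [2, 4, 4, 4, 6, 9, 10, 17, 20, 20, 20]
s0→1 s1→2 e2→1 s3→2 s3→3 s3→4  — peak 4.

4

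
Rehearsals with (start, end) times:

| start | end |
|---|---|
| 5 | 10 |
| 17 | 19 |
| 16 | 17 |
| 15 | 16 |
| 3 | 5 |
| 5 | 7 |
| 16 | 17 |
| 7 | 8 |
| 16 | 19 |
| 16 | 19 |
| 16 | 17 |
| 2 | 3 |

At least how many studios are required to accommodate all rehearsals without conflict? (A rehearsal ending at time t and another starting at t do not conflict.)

5

starts: [2, 3, 5, 5, 7, 15, 16, 16, 16, 16, 16, 17]
ends:   [3, 5, 7, 8, 10, 16, 17, 17, 17, 19, 19, 19]
s2→1 e3→0 s3→1 e5→0 s5→1 s5→2 e7→1 s7→2 e8→1 e10→0 s15→1 e16→0 s16→1 s16→2 s16→3 s16→4 s16→5  — peak 5.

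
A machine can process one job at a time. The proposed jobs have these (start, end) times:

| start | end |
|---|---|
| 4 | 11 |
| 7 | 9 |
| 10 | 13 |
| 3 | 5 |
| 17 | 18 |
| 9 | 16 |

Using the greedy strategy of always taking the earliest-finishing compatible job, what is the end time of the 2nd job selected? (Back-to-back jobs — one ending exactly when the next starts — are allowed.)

Sorted by end: (3,5)  (7,9)  (4,11)  (10,13)  (9,16)  (17,18)
take (3,5); take (7,9); take (10,13); take (17,18).
Selected: (3,5) (7,9) (10,13) (17,18)

9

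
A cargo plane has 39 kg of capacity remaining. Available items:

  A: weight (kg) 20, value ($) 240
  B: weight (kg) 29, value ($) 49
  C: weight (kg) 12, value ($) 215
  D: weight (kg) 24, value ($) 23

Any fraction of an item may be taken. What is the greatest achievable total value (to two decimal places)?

466.83

Greedy by value/weight ratio, highest first.
Order: C (215/12=17.92) > A (240/20=12.00) > B (49/29=1.69) > D (23/24=0.96)
Fill: take C (12 @ 215) → take A (20 @ 240) → take 7/29 of B → 11.83; 39/39 used.
Total value = 466.83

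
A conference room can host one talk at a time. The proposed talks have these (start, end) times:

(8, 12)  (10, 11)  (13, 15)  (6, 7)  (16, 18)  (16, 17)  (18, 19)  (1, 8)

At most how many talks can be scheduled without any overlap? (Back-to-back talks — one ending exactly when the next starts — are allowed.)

By end time: (6,7), (1,8), (10,11), (8,12), (13,15), (16,17), (16,18), (18,19).
Pick (6,7); next start ≥ 7 → (10,11); next start ≥ 11 → (13,15); next start ≥ 15 → (16,17); next start ≥ 17 → (18,19).
Selected 5 talks.

5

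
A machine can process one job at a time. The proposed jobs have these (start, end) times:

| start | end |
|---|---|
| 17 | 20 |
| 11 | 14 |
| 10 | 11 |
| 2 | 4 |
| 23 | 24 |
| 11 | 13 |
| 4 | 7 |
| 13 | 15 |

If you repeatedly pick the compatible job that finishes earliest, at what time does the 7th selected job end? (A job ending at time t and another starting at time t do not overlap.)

Greedy by earliest finish: after sorting by end time, pick each interval compatible with the last pick.
By end time: (2,4), (4,7), (10,11), (11,13), (11,14), (13,15), (17,20), (23,24).
Pick (2,4); next start ≥ 4 → (4,7); next start ≥ 7 → (10,11); next start ≥ 11 → (11,13); next start ≥ 13 → (13,15); next start ≥ 15 → (17,20); next start ≥ 20 → (23,24).
Selected: (2,4) (4,7) (10,11) (11,13) (13,15) (17,20) (23,24)

24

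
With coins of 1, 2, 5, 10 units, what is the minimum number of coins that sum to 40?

Greedy: take as many of the largest coin as possible, then repeat with the remainder.
40 − 4×10→0
Total coins = 4 = 4

4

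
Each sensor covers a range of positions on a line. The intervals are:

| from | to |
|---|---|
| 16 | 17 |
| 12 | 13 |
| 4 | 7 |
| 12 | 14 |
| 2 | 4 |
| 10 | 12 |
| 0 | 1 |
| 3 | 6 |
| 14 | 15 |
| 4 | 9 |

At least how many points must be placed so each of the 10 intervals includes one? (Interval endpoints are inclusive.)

5

Process intervals by earliest right end; each time one isn't hit yet, stab at its right endpoint.
By right end: [0,1]  [2,4]  [3,6]  [4,7]  [4,9]  [10,12]  [12,13]  [12,14]  [14,15]  [16,17]
[0,1] uncovered → point at 1; [2,4] uncovered → point at 4; [10,12] uncovered → point at 12; [14,15] uncovered → point at 15; [16,17] uncovered → point at 17.
Points: 1, 4, 12, 15, 17 (5 total).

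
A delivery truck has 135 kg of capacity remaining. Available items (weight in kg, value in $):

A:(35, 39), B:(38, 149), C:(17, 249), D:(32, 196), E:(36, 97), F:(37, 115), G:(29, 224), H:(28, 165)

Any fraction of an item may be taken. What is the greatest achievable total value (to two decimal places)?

Sort by value per unit weight and fill in that order.
Order: C (249/17=14.65) > G (224/29=7.72) > D (196/32=6.12) > H (165/28=5.89) > B (149/38=3.92) > F (115/37=3.11) > E (97/36=2.69) > A (39/35=1.11)
Fill: take C (17 @ 249) → take G (29 @ 224) → take D (32 @ 196) → take H (28 @ 165) → take 29/38 of B → 113.71; 135/135 used.
Total value = 947.71

947.71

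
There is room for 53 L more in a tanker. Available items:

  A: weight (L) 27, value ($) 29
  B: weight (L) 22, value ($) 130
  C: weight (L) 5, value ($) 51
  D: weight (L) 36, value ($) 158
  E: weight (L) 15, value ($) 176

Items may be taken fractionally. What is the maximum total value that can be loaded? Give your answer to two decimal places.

Sort by value per unit weight and fill in that order.
Order: E (176/15=11.73) > C (51/5=10.20) > B (130/22=5.91) > D (158/36=4.39) > A (29/27=1.07)
Fill: take E (15 @ 176) → take C (5 @ 51) → take B (22 @ 130) → take 11/36 of D → 48.28; 53/53 used.
Total value = 405.28

405.28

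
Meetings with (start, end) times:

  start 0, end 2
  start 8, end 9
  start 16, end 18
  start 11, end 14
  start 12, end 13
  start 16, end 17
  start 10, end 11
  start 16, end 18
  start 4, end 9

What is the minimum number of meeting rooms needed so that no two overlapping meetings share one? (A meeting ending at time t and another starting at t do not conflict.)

3

Events (time:±→running): 0:+→1 2:-→0 4:+→1 8:+→2 9:-→1 9:-→0 10:+→1 11:-→0 11:+→1 12:+→2 13:-→1 14:-→0 16:+→1 16:+→2 16:+→3 … peak 3.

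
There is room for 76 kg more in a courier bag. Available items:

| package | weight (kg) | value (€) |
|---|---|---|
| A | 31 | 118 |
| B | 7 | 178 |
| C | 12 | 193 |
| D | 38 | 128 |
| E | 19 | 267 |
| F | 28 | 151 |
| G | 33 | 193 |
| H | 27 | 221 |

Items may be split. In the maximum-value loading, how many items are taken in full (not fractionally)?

Ratios (sorted): B 25.43, C 16.08, E 14.05, H 8.19, G 5.85, F 5.39, A 3.81, D 3.37
take B (7 @ 178); take C (12 @ 193); take E (19 @ 267); take H (27 @ 221); take 11/33 of G → 64.33. Capacity used 76/76.
4 item(s) taken whole; one partial (take 11/33 of G).

4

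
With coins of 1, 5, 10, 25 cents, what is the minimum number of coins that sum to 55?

3

55 = 2×25 + 1×5
Total coins = 2 + 1 = 3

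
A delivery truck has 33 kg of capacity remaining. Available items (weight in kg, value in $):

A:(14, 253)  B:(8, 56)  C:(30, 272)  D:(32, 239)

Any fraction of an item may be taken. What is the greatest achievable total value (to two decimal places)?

425.27

Greedy by value/weight ratio, highest first.
Order: A (253/14=18.07) > C (272/30=9.07) > D (239/32=7.47) > B (56/8=7.00)
Fill: take A (14 @ 253) → take 19/30 of C → 172.27; 33/33 used.
Total value = 425.27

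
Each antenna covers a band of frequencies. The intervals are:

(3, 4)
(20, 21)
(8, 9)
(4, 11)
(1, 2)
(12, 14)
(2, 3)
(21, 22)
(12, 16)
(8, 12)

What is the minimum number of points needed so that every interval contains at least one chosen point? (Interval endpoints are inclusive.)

By right end: [1,2]  [2,3]  [3,4]  [8,9]  [4,11]  [8,12]  [12,14]  [12,16]  [20,21]  [21,22]
[1,2] uncovered → point at 2; [3,4] uncovered → point at 4; [8,9] uncovered → point at 9; [12,14] uncovered → point at 14; [20,21] uncovered → point at 21.
Points: 2, 4, 9, 14, 21 (5 total).

5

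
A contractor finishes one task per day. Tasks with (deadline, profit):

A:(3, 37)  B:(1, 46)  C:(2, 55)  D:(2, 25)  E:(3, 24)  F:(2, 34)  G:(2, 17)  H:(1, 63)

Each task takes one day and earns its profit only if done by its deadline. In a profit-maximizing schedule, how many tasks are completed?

3

Sort by profit descending; place each in the latest free slot ≤ its deadline.
By profit: H(d1,63), C(d2,55), B(d1,46), A(d3,37), F(d2,34), D(d2,25), E(d3,24), G(d2,17)
H→slot 1; C→slot 2; B skipped; A→slot 3; F skipped; D skipped; E skipped; G skipped.
3 of 8 scheduled.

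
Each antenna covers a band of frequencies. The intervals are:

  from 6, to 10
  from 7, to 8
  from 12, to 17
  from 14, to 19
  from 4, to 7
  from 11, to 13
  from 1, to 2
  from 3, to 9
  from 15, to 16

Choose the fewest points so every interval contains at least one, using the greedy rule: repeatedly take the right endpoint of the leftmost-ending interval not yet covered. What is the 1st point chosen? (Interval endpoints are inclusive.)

By right end: [1,2]  [4,7]  [7,8]  [3,9]  [6,10]  [11,13]  [15,16]  [12,17]  [14,19]
[1,2] uncovered → point at 2; [4,7] uncovered → point at 7; [11,13] uncovered → point at 13; [15,16] uncovered → point at 16.
Points: 2, 7, 13, 16 (4 total).

2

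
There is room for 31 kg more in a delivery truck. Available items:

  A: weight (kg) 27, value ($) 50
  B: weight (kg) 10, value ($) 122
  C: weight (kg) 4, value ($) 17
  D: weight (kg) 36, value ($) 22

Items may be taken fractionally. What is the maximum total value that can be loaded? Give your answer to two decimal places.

170.48

Order: B (122/10=12.20) > C (17/4=4.25) > A (50/27=1.85) > D (22/36=0.61)
Fill: take B (10 @ 122) → take C (4 @ 17) → take 17/27 of A → 31.48; 31/31 used.
Total value = 170.48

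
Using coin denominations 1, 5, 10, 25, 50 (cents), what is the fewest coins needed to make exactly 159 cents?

Use the largest denomination that fits, subtract, and repeat.
159 − 3×50→9 − 1×5→4 − 4×1→0
Total coins = 3 + 1 + 4 = 8

8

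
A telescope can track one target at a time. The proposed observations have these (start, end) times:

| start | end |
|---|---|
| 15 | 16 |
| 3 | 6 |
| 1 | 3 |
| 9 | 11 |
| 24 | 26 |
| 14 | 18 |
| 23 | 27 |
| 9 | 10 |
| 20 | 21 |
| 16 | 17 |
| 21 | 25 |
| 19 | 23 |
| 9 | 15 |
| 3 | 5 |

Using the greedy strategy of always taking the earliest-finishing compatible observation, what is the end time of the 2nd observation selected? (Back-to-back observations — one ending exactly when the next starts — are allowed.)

Sorted by end: (1,3)  (3,5)  (3,6)  (9,10)  (9,11)  (9,15)  (15,16)  (16,17)  (14,18)  (20,21)  (19,23)  (21,25)  (24,26)  (23,27)
take (1,3); take (3,5); take (9,10); take (15,16); take (16,17); take (20,21); take (21,25); skip (24,26).
Selected: (1,3) (3,5) (9,10) (15,16) (16,17) (20,21) (21,25)

5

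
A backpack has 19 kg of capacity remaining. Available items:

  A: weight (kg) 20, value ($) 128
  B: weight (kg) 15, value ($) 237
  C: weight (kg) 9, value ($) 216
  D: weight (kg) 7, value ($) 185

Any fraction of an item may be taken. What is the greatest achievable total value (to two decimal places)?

Order: D (185/7=26.43) > C (216/9=24.00) > B (237/15=15.80) > A (128/20=6.40)
Fill: take D (7 @ 185) → take C (9 @ 216) → take 3/15 of B → 47.40; 19/19 used.
Total value = 448.40

448.40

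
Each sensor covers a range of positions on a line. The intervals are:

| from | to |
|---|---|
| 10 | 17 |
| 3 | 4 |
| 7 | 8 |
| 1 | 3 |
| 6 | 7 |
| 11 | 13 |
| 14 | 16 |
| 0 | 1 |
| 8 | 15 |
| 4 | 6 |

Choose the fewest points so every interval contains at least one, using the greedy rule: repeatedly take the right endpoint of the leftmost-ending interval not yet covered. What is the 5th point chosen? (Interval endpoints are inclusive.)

16

Process intervals by earliest right end; each time one isn't hit yet, stab at its right endpoint.
By right end: [0,1]  [1,3]  [3,4]  [4,6]  [6,7]  [7,8]  [11,13]  [8,15]  [14,16]  [10,17]
[0,1] uncovered → point at 1; [3,4] uncovered → point at 4; [6,7] uncovered → point at 7; [11,13] uncovered → point at 13; [14,16] uncovered → point at 16.
Points: 1, 4, 7, 13, 16 (5 total).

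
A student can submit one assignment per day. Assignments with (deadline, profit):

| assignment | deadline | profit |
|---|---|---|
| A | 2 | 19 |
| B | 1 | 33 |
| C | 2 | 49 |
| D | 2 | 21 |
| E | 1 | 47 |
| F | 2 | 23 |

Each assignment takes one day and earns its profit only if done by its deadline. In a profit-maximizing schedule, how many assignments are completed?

2

Profit order: C=49 E=47 B=33 F=23 D=21 A=19
Assign: C→slot 2, E→slot 1, B skipped, F skipped, D skipped, A skipped.
Slots: [1:E] [2:C]
2 of 6 scheduled.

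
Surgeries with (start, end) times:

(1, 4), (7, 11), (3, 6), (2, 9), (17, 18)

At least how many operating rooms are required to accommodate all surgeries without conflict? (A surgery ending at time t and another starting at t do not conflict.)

3

Count concurrent intervals with a sweep; the peak is the room count.
starts: [1, 2, 3, 7, 17]
ends:   [4, 6, 9, 11, 18]
s1→1 s2→2 s3→3  — peak 3.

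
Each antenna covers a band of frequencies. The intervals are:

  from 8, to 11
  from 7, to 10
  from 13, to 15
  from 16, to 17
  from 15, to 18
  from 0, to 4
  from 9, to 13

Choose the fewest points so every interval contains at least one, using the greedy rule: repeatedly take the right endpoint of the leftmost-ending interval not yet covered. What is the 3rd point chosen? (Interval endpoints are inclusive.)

Process intervals by earliest right end; each time one isn't hit yet, stab at its right endpoint.
Sorted: [0,4] [7,10] [8,11] [9,13] [13,15] [16,17] [15,18]
{[0,4]} hit by 4; {[7,10],[8,11],[9,13]} hit by 10; {[13,15]} hit by 15; {[16,17],[15,18]} hit by 17.
Points: 4, 10, 15, 17 (4 total).

15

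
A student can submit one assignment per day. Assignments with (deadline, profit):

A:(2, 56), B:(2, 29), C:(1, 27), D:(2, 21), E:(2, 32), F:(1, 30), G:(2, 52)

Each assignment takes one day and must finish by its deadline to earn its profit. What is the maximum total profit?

108

Take jobs in profit order; each goes to the latest open slot no later than its deadline.
Profit order: A=56 G=52 E=32 F=30 B=29 C=27 D=21
Assign: A→slot 2, G→slot 1, E skipped, F skipped, B skipped, C skipped, D skipped.
Slots: [1:G] [2:A]
Profit = 52 + 56 = 108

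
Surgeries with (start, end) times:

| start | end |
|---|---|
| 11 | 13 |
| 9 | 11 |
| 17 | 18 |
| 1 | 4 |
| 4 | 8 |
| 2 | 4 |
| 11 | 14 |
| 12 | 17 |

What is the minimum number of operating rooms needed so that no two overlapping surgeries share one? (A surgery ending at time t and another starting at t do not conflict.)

Count concurrent intervals with a sweep; the peak is the room count.
Events (time:±→running): 1:+→1 2:+→2 4:-→1 4:-→0 4:+→1 8:-→0 9:+→1 11:-→0 11:+→1 11:+→2 12:+→3 … peak 3.

3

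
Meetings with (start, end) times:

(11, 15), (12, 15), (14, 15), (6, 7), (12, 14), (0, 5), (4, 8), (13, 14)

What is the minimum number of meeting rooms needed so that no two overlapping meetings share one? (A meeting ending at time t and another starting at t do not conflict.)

Events (time:±→running): 0:+→1 4:+→2 5:-→1 6:+→2 7:-→1 8:-→0 11:+→1 12:+→2 12:+→3 13:+→4 … peak 4.

4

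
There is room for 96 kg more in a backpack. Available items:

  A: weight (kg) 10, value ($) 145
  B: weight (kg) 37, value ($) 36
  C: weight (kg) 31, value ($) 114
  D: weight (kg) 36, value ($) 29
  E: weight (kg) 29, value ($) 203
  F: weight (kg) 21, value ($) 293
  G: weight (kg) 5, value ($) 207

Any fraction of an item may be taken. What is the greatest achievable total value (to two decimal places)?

962.00

Greedy by value/weight ratio, highest first.
Order: G (207/5=41.40) > A (145/10=14.50) > F (293/21=13.95) > E (203/29=7.00) > C (114/31=3.68) > B (36/37=0.97) > D (29/36=0.81)
Fill: take G (5 @ 207) → take A (10 @ 145) → take F (21 @ 293) → take E (29 @ 203) → take C (31 @ 114); 96/96 used.
Total value = 962.00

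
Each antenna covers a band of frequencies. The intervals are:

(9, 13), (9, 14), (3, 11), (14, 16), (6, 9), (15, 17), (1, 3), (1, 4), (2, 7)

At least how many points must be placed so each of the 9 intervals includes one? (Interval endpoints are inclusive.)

3

Sort by right endpoint; whenever an interval is uncovered, place a point at its right end.
By right end: [1,3]  [1,4]  [2,7]  [6,9]  [3,11]  [9,13]  [9,14]  [14,16]  [15,17]
[1,3] uncovered → point at 3; [6,9] uncovered → point at 9; [14,16] uncovered → point at 16.
Points: 3, 9, 16 (3 total).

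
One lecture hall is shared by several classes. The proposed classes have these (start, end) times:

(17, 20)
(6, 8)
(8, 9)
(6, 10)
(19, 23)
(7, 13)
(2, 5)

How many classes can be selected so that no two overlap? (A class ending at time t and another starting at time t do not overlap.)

4

Greedy by earliest finish: after sorting by end time, pick each interval compatible with the last pick.
Sorted by end: (2,5)  (6,8)  (8,9)  (6,10)  (7,13)  (17,20)  (19,23)
take (2,5); take (6,8); take (8,9); skip (6,10); skip (7,13); take (17,20); skip (19,23).
Selected 4 classes.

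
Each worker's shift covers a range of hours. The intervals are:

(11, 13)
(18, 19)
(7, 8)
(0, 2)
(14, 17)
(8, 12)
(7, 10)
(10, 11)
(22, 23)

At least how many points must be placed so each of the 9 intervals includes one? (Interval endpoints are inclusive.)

Process intervals by earliest right end; each time one isn't hit yet, stab at its right endpoint.
By right end: [0,2]  [7,8]  [7,10]  [10,11]  [8,12]  [11,13]  [14,17]  [18,19]  [22,23]
[0,2] uncovered → point at 2; [7,8] uncovered → point at 8; [10,11] uncovered → point at 11; [14,17] uncovered → point at 17; [18,19] uncovered → point at 19; [22,23] uncovered → point at 23.
Points: 2, 8, 11, 17, 19, 23 (6 total).

6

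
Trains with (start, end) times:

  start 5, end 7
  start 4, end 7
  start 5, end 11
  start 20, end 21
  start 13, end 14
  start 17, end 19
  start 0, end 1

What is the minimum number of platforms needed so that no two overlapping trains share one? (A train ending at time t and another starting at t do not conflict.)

3

The answer is the maximum number of intervals overlapping at any instant.
Events (time:±→running): 0:+→1 1:-→0 4:+→1 5:+→2 5:+→3 … peak 3.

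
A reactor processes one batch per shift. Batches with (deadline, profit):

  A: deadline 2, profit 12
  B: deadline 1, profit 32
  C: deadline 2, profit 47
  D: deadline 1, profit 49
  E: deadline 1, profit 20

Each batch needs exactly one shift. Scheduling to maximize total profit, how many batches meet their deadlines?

By profit: D(d1,49), C(d2,47), B(d1,32), E(d1,20), A(d2,12)
D→slot 1; C→slot 2; B skipped; E skipped; A skipped.
2 of 5 scheduled.

2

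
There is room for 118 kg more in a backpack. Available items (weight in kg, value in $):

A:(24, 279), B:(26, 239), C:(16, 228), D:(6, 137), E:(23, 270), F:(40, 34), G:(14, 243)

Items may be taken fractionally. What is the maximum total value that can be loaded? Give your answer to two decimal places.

Greedy by value/weight ratio, highest first.
Ratios (sorted): D 22.83, G 17.36, C 14.25, E 11.74, A 11.62, B 9.19, F 0.85
take D (6 @ 137); take G (14 @ 243); take C (16 @ 228); take E (23 @ 270); take A (24 @ 279); take B (26 @ 239); take 9/40 of F → 7.65. Capacity used 118/118.
Total value = 1403.65

1403.65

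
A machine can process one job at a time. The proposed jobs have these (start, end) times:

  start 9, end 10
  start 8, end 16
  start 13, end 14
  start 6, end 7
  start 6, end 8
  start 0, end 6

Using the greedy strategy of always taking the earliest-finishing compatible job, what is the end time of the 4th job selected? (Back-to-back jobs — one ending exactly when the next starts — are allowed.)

Sorted by end: (0,6)  (6,7)  (6,8)  (9,10)  (13,14)  (8,16)
take (0,6); take (6,7); skip (6,8); take (9,10); take (13,14); skip (8,16).
Selected: (0,6) (6,7) (9,10) (13,14)

14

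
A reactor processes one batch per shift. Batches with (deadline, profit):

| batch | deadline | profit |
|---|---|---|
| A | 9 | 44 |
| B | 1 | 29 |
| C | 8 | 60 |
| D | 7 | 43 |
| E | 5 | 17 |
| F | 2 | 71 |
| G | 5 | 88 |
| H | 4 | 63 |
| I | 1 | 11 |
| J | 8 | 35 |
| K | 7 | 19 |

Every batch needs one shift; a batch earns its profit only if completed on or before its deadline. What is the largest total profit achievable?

452

Take jobs in profit order; each goes to the latest open slot no later than its deadline.
Profit order: G=88 F=71 H=63 C=60 A=44 D=43 J=35 B=29 K=19 E=17 I=11
Assign: G→slot 5, F→slot 2, H→slot 4, C→slot 8, A→slot 9, D→slot 7, J→slot 6, B→slot 1, K→slot 3, E skipped, I skipped.
Slots: [1:B] [2:F] [3:K] [4:H] [5:G] [6:J] [7:D] [8:C] [9:A]
Profit = 29 + 71 + 19 + 63 + 88 + 35 + 43 + 60 + 44 = 452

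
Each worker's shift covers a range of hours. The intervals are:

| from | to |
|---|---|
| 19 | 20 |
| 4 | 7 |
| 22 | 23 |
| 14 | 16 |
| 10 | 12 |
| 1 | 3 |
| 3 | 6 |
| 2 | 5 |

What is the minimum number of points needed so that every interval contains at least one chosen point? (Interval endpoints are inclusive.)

By right end: [1,3]  [2,5]  [3,6]  [4,7]  [10,12]  [14,16]  [19,20]  [22,23]
[1,3] uncovered → point at 3; [4,7] uncovered → point at 7; [10,12] uncovered → point at 12; [14,16] uncovered → point at 16; [19,20] uncovered → point at 20; [22,23] uncovered → point at 23.
Points: 3, 7, 12, 16, 20, 23 (6 total).

6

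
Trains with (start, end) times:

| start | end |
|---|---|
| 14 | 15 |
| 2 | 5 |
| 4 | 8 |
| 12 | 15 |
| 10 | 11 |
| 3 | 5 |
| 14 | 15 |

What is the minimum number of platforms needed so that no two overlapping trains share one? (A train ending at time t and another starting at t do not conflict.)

3

Events (time:±→running): 2:+→1 3:+→2 4:+→3 … peak 3.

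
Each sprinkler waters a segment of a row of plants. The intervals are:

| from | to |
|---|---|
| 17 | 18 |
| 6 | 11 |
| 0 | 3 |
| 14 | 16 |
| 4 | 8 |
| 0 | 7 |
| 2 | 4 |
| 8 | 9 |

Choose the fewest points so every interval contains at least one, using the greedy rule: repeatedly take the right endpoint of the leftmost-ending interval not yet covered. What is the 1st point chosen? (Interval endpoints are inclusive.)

Sort by right endpoint; whenever an interval is uncovered, place a point at its right end.
By right end: [0,3]  [2,4]  [0,7]  [4,8]  [8,9]  [6,11]  [14,16]  [17,18]
[0,3] uncovered → point at 3; [4,8] uncovered → point at 8; [14,16] uncovered → point at 16; [17,18] uncovered → point at 18.
Points: 3, 8, 16, 18 (4 total).

3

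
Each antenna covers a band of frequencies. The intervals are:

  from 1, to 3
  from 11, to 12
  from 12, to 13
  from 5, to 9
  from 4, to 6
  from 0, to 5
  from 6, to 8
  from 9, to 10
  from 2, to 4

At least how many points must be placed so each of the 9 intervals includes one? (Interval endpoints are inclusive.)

Process intervals by earliest right end; each time one isn't hit yet, stab at its right endpoint.
By right end: [1,3]  [2,4]  [0,5]  [4,6]  [6,8]  [5,9]  [9,10]  [11,12]  [12,13]
[1,3] uncovered → point at 3; [4,6] uncovered → point at 6; [9,10] uncovered → point at 10; [11,12] uncovered → point at 12.
Points: 3, 6, 10, 12 (4 total).

4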